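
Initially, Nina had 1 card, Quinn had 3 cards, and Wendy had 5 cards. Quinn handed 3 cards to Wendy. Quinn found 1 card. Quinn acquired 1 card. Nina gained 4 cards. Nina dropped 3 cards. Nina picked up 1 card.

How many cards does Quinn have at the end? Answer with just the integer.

Answer: 2

Derivation:
Tracking counts step by step:
Start: Nina=1, Quinn=3, Wendy=5
Event 1 (Quinn -> Wendy, 3): Quinn: 3 -> 0, Wendy: 5 -> 8. State: Nina=1, Quinn=0, Wendy=8
Event 2 (Quinn +1): Quinn: 0 -> 1. State: Nina=1, Quinn=1, Wendy=8
Event 3 (Quinn +1): Quinn: 1 -> 2. State: Nina=1, Quinn=2, Wendy=8
Event 4 (Nina +4): Nina: 1 -> 5. State: Nina=5, Quinn=2, Wendy=8
Event 5 (Nina -3): Nina: 5 -> 2. State: Nina=2, Quinn=2, Wendy=8
Event 6 (Nina +1): Nina: 2 -> 3. State: Nina=3, Quinn=2, Wendy=8

Quinn's final count: 2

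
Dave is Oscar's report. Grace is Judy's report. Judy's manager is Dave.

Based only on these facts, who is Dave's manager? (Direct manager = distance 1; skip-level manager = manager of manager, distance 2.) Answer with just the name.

Reconstructing the manager chain from the given facts:
  Oscar -> Dave -> Judy -> Grace
(each arrow means 'manager of the next')
Positions in the chain (0 = top):
  position of Oscar: 0
  position of Dave: 1
  position of Judy: 2
  position of Grace: 3

Dave is at position 1; the manager is 1 step up the chain, i.e. position 0: Oscar.

Answer: Oscar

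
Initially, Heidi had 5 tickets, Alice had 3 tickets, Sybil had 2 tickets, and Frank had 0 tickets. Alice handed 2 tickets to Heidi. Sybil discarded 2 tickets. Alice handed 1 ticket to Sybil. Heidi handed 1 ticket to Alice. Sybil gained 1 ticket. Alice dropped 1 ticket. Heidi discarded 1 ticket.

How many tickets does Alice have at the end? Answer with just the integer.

Tracking counts step by step:
Start: Heidi=5, Alice=3, Sybil=2, Frank=0
Event 1 (Alice -> Heidi, 2): Alice: 3 -> 1, Heidi: 5 -> 7. State: Heidi=7, Alice=1, Sybil=2, Frank=0
Event 2 (Sybil -2): Sybil: 2 -> 0. State: Heidi=7, Alice=1, Sybil=0, Frank=0
Event 3 (Alice -> Sybil, 1): Alice: 1 -> 0, Sybil: 0 -> 1. State: Heidi=7, Alice=0, Sybil=1, Frank=0
Event 4 (Heidi -> Alice, 1): Heidi: 7 -> 6, Alice: 0 -> 1. State: Heidi=6, Alice=1, Sybil=1, Frank=0
Event 5 (Sybil +1): Sybil: 1 -> 2. State: Heidi=6, Alice=1, Sybil=2, Frank=0
Event 6 (Alice -1): Alice: 1 -> 0. State: Heidi=6, Alice=0, Sybil=2, Frank=0
Event 7 (Heidi -1): Heidi: 6 -> 5. State: Heidi=5, Alice=0, Sybil=2, Frank=0

Alice's final count: 0

Answer: 0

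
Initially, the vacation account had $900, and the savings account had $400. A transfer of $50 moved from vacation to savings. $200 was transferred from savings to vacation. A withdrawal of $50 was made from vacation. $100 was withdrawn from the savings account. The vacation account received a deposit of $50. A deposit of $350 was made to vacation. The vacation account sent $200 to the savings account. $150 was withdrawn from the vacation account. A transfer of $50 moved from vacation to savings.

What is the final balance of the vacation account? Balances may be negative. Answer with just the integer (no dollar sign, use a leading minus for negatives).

Tracking account balances step by step:
Start: vacation=900, savings=400
Event 1 (transfer 50 vacation -> savings): vacation: 900 - 50 = 850, savings: 400 + 50 = 450. Balances: vacation=850, savings=450
Event 2 (transfer 200 savings -> vacation): savings: 450 - 200 = 250, vacation: 850 + 200 = 1050. Balances: vacation=1050, savings=250
Event 3 (withdraw 50 from vacation): vacation: 1050 - 50 = 1000. Balances: vacation=1000, savings=250
Event 4 (withdraw 100 from savings): savings: 250 - 100 = 150. Balances: vacation=1000, savings=150
Event 5 (deposit 50 to vacation): vacation: 1000 + 50 = 1050. Balances: vacation=1050, savings=150
Event 6 (deposit 350 to vacation): vacation: 1050 + 350 = 1400. Balances: vacation=1400, savings=150
Event 7 (transfer 200 vacation -> savings): vacation: 1400 - 200 = 1200, savings: 150 + 200 = 350. Balances: vacation=1200, savings=350
Event 8 (withdraw 150 from vacation): vacation: 1200 - 150 = 1050. Balances: vacation=1050, savings=350
Event 9 (transfer 50 vacation -> savings): vacation: 1050 - 50 = 1000, savings: 350 + 50 = 400. Balances: vacation=1000, savings=400

Final balance of vacation: 1000

Answer: 1000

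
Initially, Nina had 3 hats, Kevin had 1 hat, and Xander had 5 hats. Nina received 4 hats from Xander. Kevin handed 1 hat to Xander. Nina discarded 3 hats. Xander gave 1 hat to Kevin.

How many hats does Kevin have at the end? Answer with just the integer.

Answer: 1

Derivation:
Tracking counts step by step:
Start: Nina=3, Kevin=1, Xander=5
Event 1 (Xander -> Nina, 4): Xander: 5 -> 1, Nina: 3 -> 7. State: Nina=7, Kevin=1, Xander=1
Event 2 (Kevin -> Xander, 1): Kevin: 1 -> 0, Xander: 1 -> 2. State: Nina=7, Kevin=0, Xander=2
Event 3 (Nina -3): Nina: 7 -> 4. State: Nina=4, Kevin=0, Xander=2
Event 4 (Xander -> Kevin, 1): Xander: 2 -> 1, Kevin: 0 -> 1. State: Nina=4, Kevin=1, Xander=1

Kevin's final count: 1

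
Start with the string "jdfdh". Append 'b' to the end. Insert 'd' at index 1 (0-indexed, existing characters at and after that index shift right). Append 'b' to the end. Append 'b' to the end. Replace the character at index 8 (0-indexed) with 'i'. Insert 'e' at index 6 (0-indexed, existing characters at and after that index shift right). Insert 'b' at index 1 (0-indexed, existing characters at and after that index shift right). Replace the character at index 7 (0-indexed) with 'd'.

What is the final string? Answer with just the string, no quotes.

Applying each edit step by step:
Start: "jdfdh"
Op 1 (append 'b'): "jdfdh" -> "jdfdhb"
Op 2 (insert 'd' at idx 1): "jdfdhb" -> "jddfdhb"
Op 3 (append 'b'): "jddfdhb" -> "jddfdhbb"
Op 4 (append 'b'): "jddfdhbb" -> "jddfdhbbb"
Op 5 (replace idx 8: 'b' -> 'i'): "jddfdhbbb" -> "jddfdhbbi"
Op 6 (insert 'e' at idx 6): "jddfdhbbi" -> "jddfdhebbi"
Op 7 (insert 'b' at idx 1): "jddfdhebbi" -> "jbddfdhebbi"
Op 8 (replace idx 7: 'e' -> 'd'): "jbddfdhebbi" -> "jbddfdhdbbi"

Answer: jbddfdhdbbi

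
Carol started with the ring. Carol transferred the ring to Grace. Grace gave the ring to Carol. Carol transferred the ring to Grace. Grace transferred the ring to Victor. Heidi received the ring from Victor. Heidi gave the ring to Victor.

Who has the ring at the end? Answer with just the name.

Tracking the ring through each event:
Start: Carol has the ring.
After event 1: Grace has the ring.
After event 2: Carol has the ring.
After event 3: Grace has the ring.
After event 4: Victor has the ring.
After event 5: Heidi has the ring.
After event 6: Victor has the ring.

Answer: Victor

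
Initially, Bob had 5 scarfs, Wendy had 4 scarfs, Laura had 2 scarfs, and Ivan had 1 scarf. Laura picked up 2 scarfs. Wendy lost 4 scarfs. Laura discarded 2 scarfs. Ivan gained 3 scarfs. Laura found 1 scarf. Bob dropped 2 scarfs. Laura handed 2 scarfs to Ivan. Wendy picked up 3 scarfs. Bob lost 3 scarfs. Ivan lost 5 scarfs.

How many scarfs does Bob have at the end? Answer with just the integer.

Tracking counts step by step:
Start: Bob=5, Wendy=4, Laura=2, Ivan=1
Event 1 (Laura +2): Laura: 2 -> 4. State: Bob=5, Wendy=4, Laura=4, Ivan=1
Event 2 (Wendy -4): Wendy: 4 -> 0. State: Bob=5, Wendy=0, Laura=4, Ivan=1
Event 3 (Laura -2): Laura: 4 -> 2. State: Bob=5, Wendy=0, Laura=2, Ivan=1
Event 4 (Ivan +3): Ivan: 1 -> 4. State: Bob=5, Wendy=0, Laura=2, Ivan=4
Event 5 (Laura +1): Laura: 2 -> 3. State: Bob=5, Wendy=0, Laura=3, Ivan=4
Event 6 (Bob -2): Bob: 5 -> 3. State: Bob=3, Wendy=0, Laura=3, Ivan=4
Event 7 (Laura -> Ivan, 2): Laura: 3 -> 1, Ivan: 4 -> 6. State: Bob=3, Wendy=0, Laura=1, Ivan=6
Event 8 (Wendy +3): Wendy: 0 -> 3. State: Bob=3, Wendy=3, Laura=1, Ivan=6
Event 9 (Bob -3): Bob: 3 -> 0. State: Bob=0, Wendy=3, Laura=1, Ivan=6
Event 10 (Ivan -5): Ivan: 6 -> 1. State: Bob=0, Wendy=3, Laura=1, Ivan=1

Bob's final count: 0

Answer: 0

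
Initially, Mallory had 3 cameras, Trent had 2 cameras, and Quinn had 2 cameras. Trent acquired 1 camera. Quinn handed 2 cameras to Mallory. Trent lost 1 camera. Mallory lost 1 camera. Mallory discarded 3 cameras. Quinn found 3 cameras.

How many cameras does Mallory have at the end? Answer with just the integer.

Answer: 1

Derivation:
Tracking counts step by step:
Start: Mallory=3, Trent=2, Quinn=2
Event 1 (Trent +1): Trent: 2 -> 3. State: Mallory=3, Trent=3, Quinn=2
Event 2 (Quinn -> Mallory, 2): Quinn: 2 -> 0, Mallory: 3 -> 5. State: Mallory=5, Trent=3, Quinn=0
Event 3 (Trent -1): Trent: 3 -> 2. State: Mallory=5, Trent=2, Quinn=0
Event 4 (Mallory -1): Mallory: 5 -> 4. State: Mallory=4, Trent=2, Quinn=0
Event 5 (Mallory -3): Mallory: 4 -> 1. State: Mallory=1, Trent=2, Quinn=0
Event 6 (Quinn +3): Quinn: 0 -> 3. State: Mallory=1, Trent=2, Quinn=3

Mallory's final count: 1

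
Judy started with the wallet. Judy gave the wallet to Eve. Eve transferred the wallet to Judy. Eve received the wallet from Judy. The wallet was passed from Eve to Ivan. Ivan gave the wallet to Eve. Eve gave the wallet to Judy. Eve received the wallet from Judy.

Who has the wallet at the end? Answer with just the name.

Answer: Eve

Derivation:
Tracking the wallet through each event:
Start: Judy has the wallet.
After event 1: Eve has the wallet.
After event 2: Judy has the wallet.
After event 3: Eve has the wallet.
After event 4: Ivan has the wallet.
After event 5: Eve has the wallet.
After event 6: Judy has the wallet.
After event 7: Eve has the wallet.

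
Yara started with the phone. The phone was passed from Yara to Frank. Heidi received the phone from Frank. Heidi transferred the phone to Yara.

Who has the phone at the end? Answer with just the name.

Tracking the phone through each event:
Start: Yara has the phone.
After event 1: Frank has the phone.
After event 2: Heidi has the phone.
After event 3: Yara has the phone.

Answer: Yara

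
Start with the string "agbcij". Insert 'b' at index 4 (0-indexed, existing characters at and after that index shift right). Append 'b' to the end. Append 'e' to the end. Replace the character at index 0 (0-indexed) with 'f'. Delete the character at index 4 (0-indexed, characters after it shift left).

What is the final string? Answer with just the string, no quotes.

Applying each edit step by step:
Start: "agbcij"
Op 1 (insert 'b' at idx 4): "agbcij" -> "agbcbij"
Op 2 (append 'b'): "agbcbij" -> "agbcbijb"
Op 3 (append 'e'): "agbcbijb" -> "agbcbijbe"
Op 4 (replace idx 0: 'a' -> 'f'): "agbcbijbe" -> "fgbcbijbe"
Op 5 (delete idx 4 = 'b'): "fgbcbijbe" -> "fgbcijbe"

Answer: fgbcijbe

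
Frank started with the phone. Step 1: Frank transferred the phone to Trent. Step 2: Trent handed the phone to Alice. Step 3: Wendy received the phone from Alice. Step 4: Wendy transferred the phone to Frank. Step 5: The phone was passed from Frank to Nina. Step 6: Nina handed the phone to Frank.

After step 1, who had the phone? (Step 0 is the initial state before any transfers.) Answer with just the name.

Answer: Trent

Derivation:
Tracking the phone holder through step 1:
After step 0 (start): Frank
After step 1: Trent

At step 1, the holder is Trent.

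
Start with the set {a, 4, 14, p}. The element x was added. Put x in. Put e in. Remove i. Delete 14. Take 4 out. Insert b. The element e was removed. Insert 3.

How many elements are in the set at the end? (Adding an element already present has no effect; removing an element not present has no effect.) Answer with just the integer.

Tracking the set through each operation:
Start: {14, 4, a, p}
Event 1 (add x): added. Set: {14, 4, a, p, x}
Event 2 (add x): already present, no change. Set: {14, 4, a, p, x}
Event 3 (add e): added. Set: {14, 4, a, e, p, x}
Event 4 (remove i): not present, no change. Set: {14, 4, a, e, p, x}
Event 5 (remove 14): removed. Set: {4, a, e, p, x}
Event 6 (remove 4): removed. Set: {a, e, p, x}
Event 7 (add b): added. Set: {a, b, e, p, x}
Event 8 (remove e): removed. Set: {a, b, p, x}
Event 9 (add 3): added. Set: {3, a, b, p, x}

Final set: {3, a, b, p, x} (size 5)

Answer: 5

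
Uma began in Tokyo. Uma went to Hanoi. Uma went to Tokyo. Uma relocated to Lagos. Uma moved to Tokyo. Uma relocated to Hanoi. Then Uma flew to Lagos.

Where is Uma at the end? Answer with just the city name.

Answer: Lagos

Derivation:
Tracking Uma's location:
Start: Uma is in Tokyo.
After move 1: Tokyo -> Hanoi. Uma is in Hanoi.
After move 2: Hanoi -> Tokyo. Uma is in Tokyo.
After move 3: Tokyo -> Lagos. Uma is in Lagos.
After move 4: Lagos -> Tokyo. Uma is in Tokyo.
After move 5: Tokyo -> Hanoi. Uma is in Hanoi.
After move 6: Hanoi -> Lagos. Uma is in Lagos.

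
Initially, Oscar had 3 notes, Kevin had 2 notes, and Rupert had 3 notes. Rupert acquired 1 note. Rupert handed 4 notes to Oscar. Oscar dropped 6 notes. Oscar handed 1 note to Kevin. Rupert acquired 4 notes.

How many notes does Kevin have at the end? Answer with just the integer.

Answer: 3

Derivation:
Tracking counts step by step:
Start: Oscar=3, Kevin=2, Rupert=3
Event 1 (Rupert +1): Rupert: 3 -> 4. State: Oscar=3, Kevin=2, Rupert=4
Event 2 (Rupert -> Oscar, 4): Rupert: 4 -> 0, Oscar: 3 -> 7. State: Oscar=7, Kevin=2, Rupert=0
Event 3 (Oscar -6): Oscar: 7 -> 1. State: Oscar=1, Kevin=2, Rupert=0
Event 4 (Oscar -> Kevin, 1): Oscar: 1 -> 0, Kevin: 2 -> 3. State: Oscar=0, Kevin=3, Rupert=0
Event 5 (Rupert +4): Rupert: 0 -> 4. State: Oscar=0, Kevin=3, Rupert=4

Kevin's final count: 3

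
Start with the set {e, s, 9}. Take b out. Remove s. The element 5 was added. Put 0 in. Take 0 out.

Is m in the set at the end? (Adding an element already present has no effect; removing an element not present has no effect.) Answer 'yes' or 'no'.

Tracking the set through each operation:
Start: {9, e, s}
Event 1 (remove b): not present, no change. Set: {9, e, s}
Event 2 (remove s): removed. Set: {9, e}
Event 3 (add 5): added. Set: {5, 9, e}
Event 4 (add 0): added. Set: {0, 5, 9, e}
Event 5 (remove 0): removed. Set: {5, 9, e}

Final set: {5, 9, e} (size 3)
m is NOT in the final set.

Answer: no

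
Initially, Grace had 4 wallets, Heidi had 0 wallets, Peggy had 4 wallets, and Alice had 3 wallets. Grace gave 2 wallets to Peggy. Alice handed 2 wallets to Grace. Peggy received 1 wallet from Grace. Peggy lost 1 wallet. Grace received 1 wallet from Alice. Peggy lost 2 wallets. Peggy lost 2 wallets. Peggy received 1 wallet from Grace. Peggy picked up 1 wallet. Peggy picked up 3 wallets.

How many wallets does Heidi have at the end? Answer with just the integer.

Tracking counts step by step:
Start: Grace=4, Heidi=0, Peggy=4, Alice=3
Event 1 (Grace -> Peggy, 2): Grace: 4 -> 2, Peggy: 4 -> 6. State: Grace=2, Heidi=0, Peggy=6, Alice=3
Event 2 (Alice -> Grace, 2): Alice: 3 -> 1, Grace: 2 -> 4. State: Grace=4, Heidi=0, Peggy=6, Alice=1
Event 3 (Grace -> Peggy, 1): Grace: 4 -> 3, Peggy: 6 -> 7. State: Grace=3, Heidi=0, Peggy=7, Alice=1
Event 4 (Peggy -1): Peggy: 7 -> 6. State: Grace=3, Heidi=0, Peggy=6, Alice=1
Event 5 (Alice -> Grace, 1): Alice: 1 -> 0, Grace: 3 -> 4. State: Grace=4, Heidi=0, Peggy=6, Alice=0
Event 6 (Peggy -2): Peggy: 6 -> 4. State: Grace=4, Heidi=0, Peggy=4, Alice=0
Event 7 (Peggy -2): Peggy: 4 -> 2. State: Grace=4, Heidi=0, Peggy=2, Alice=0
Event 8 (Grace -> Peggy, 1): Grace: 4 -> 3, Peggy: 2 -> 3. State: Grace=3, Heidi=0, Peggy=3, Alice=0
Event 9 (Peggy +1): Peggy: 3 -> 4. State: Grace=3, Heidi=0, Peggy=4, Alice=0
Event 10 (Peggy +3): Peggy: 4 -> 7. State: Grace=3, Heidi=0, Peggy=7, Alice=0

Heidi's final count: 0

Answer: 0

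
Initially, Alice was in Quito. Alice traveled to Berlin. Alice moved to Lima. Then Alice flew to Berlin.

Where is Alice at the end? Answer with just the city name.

Answer: Berlin

Derivation:
Tracking Alice's location:
Start: Alice is in Quito.
After move 1: Quito -> Berlin. Alice is in Berlin.
After move 2: Berlin -> Lima. Alice is in Lima.
After move 3: Lima -> Berlin. Alice is in Berlin.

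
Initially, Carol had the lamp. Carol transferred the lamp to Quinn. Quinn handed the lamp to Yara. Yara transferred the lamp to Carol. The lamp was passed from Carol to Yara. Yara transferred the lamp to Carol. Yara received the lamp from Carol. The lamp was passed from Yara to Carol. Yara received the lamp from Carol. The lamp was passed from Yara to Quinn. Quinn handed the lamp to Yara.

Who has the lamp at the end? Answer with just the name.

Answer: Yara

Derivation:
Tracking the lamp through each event:
Start: Carol has the lamp.
After event 1: Quinn has the lamp.
After event 2: Yara has the lamp.
After event 3: Carol has the lamp.
After event 4: Yara has the lamp.
After event 5: Carol has the lamp.
After event 6: Yara has the lamp.
After event 7: Carol has the lamp.
After event 8: Yara has the lamp.
After event 9: Quinn has the lamp.
After event 10: Yara has the lamp.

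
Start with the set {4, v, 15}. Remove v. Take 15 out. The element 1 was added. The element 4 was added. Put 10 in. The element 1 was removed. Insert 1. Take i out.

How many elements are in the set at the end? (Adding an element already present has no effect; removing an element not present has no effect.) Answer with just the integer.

Answer: 3

Derivation:
Tracking the set through each operation:
Start: {15, 4, v}
Event 1 (remove v): removed. Set: {15, 4}
Event 2 (remove 15): removed. Set: {4}
Event 3 (add 1): added. Set: {1, 4}
Event 4 (add 4): already present, no change. Set: {1, 4}
Event 5 (add 10): added. Set: {1, 10, 4}
Event 6 (remove 1): removed. Set: {10, 4}
Event 7 (add 1): added. Set: {1, 10, 4}
Event 8 (remove i): not present, no change. Set: {1, 10, 4}

Final set: {1, 10, 4} (size 3)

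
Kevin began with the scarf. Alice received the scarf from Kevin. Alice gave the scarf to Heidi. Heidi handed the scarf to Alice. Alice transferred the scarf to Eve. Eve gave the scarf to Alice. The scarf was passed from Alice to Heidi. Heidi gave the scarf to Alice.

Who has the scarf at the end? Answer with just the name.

Answer: Alice

Derivation:
Tracking the scarf through each event:
Start: Kevin has the scarf.
After event 1: Alice has the scarf.
After event 2: Heidi has the scarf.
After event 3: Alice has the scarf.
After event 4: Eve has the scarf.
After event 5: Alice has the scarf.
After event 6: Heidi has the scarf.
After event 7: Alice has the scarf.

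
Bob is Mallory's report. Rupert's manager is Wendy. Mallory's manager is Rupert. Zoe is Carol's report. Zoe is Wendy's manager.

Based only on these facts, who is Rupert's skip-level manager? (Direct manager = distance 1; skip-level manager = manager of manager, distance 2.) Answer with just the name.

Answer: Zoe

Derivation:
Reconstructing the manager chain from the given facts:
  Carol -> Zoe -> Wendy -> Rupert -> Mallory -> Bob
(each arrow means 'manager of the next')
Positions in the chain (0 = top):
  position of Carol: 0
  position of Zoe: 1
  position of Wendy: 2
  position of Rupert: 3
  position of Mallory: 4
  position of Bob: 5

Rupert is at position 3; the skip-level manager is 2 steps up the chain, i.e. position 1: Zoe.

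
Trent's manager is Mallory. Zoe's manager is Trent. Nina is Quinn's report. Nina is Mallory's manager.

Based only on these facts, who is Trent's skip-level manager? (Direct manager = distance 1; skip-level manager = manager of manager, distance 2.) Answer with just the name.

Reconstructing the manager chain from the given facts:
  Quinn -> Nina -> Mallory -> Trent -> Zoe
(each arrow means 'manager of the next')
Positions in the chain (0 = top):
  position of Quinn: 0
  position of Nina: 1
  position of Mallory: 2
  position of Trent: 3
  position of Zoe: 4

Trent is at position 3; the skip-level manager is 2 steps up the chain, i.e. position 1: Nina.

Answer: Nina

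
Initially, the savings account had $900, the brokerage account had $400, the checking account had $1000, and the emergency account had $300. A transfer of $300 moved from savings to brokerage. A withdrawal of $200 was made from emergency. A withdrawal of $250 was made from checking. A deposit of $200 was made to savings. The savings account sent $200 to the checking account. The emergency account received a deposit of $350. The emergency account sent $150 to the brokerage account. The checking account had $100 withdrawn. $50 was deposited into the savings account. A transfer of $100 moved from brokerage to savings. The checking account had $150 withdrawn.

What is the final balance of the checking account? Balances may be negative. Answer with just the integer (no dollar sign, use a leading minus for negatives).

Answer: 700

Derivation:
Tracking account balances step by step:
Start: savings=900, brokerage=400, checking=1000, emergency=300
Event 1 (transfer 300 savings -> brokerage): savings: 900 - 300 = 600, brokerage: 400 + 300 = 700. Balances: savings=600, brokerage=700, checking=1000, emergency=300
Event 2 (withdraw 200 from emergency): emergency: 300 - 200 = 100. Balances: savings=600, brokerage=700, checking=1000, emergency=100
Event 3 (withdraw 250 from checking): checking: 1000 - 250 = 750. Balances: savings=600, brokerage=700, checking=750, emergency=100
Event 4 (deposit 200 to savings): savings: 600 + 200 = 800. Balances: savings=800, brokerage=700, checking=750, emergency=100
Event 5 (transfer 200 savings -> checking): savings: 800 - 200 = 600, checking: 750 + 200 = 950. Balances: savings=600, brokerage=700, checking=950, emergency=100
Event 6 (deposit 350 to emergency): emergency: 100 + 350 = 450. Balances: savings=600, brokerage=700, checking=950, emergency=450
Event 7 (transfer 150 emergency -> brokerage): emergency: 450 - 150 = 300, brokerage: 700 + 150 = 850. Balances: savings=600, brokerage=850, checking=950, emergency=300
Event 8 (withdraw 100 from checking): checking: 950 - 100 = 850. Balances: savings=600, brokerage=850, checking=850, emergency=300
Event 9 (deposit 50 to savings): savings: 600 + 50 = 650. Balances: savings=650, brokerage=850, checking=850, emergency=300
Event 10 (transfer 100 brokerage -> savings): brokerage: 850 - 100 = 750, savings: 650 + 100 = 750. Balances: savings=750, brokerage=750, checking=850, emergency=300
Event 11 (withdraw 150 from checking): checking: 850 - 150 = 700. Balances: savings=750, brokerage=750, checking=700, emergency=300

Final balance of checking: 700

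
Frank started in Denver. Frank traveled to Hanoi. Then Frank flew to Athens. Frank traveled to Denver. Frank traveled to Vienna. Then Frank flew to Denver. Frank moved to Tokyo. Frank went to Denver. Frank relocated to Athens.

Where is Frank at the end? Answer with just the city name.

Tracking Frank's location:
Start: Frank is in Denver.
After move 1: Denver -> Hanoi. Frank is in Hanoi.
After move 2: Hanoi -> Athens. Frank is in Athens.
After move 3: Athens -> Denver. Frank is in Denver.
After move 4: Denver -> Vienna. Frank is in Vienna.
After move 5: Vienna -> Denver. Frank is in Denver.
After move 6: Denver -> Tokyo. Frank is in Tokyo.
After move 7: Tokyo -> Denver. Frank is in Denver.
After move 8: Denver -> Athens. Frank is in Athens.

Answer: Athens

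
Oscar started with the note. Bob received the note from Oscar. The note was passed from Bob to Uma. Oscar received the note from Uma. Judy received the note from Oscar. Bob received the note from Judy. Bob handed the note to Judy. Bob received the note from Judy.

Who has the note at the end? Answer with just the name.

Answer: Bob

Derivation:
Tracking the note through each event:
Start: Oscar has the note.
After event 1: Bob has the note.
After event 2: Uma has the note.
After event 3: Oscar has the note.
After event 4: Judy has the note.
After event 5: Bob has the note.
After event 6: Judy has the note.
After event 7: Bob has the note.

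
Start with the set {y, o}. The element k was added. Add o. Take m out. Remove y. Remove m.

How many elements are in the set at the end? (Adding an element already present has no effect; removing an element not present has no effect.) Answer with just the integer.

Tracking the set through each operation:
Start: {o, y}
Event 1 (add k): added. Set: {k, o, y}
Event 2 (add o): already present, no change. Set: {k, o, y}
Event 3 (remove m): not present, no change. Set: {k, o, y}
Event 4 (remove y): removed. Set: {k, o}
Event 5 (remove m): not present, no change. Set: {k, o}

Final set: {k, o} (size 2)

Answer: 2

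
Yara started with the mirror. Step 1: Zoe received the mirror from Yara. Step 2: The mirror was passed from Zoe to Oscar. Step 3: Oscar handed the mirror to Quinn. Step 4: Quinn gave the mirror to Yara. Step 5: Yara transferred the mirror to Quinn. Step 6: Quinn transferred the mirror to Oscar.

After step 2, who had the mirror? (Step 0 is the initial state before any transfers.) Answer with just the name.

Tracking the mirror holder through step 2:
After step 0 (start): Yara
After step 1: Zoe
After step 2: Oscar

At step 2, the holder is Oscar.

Answer: Oscar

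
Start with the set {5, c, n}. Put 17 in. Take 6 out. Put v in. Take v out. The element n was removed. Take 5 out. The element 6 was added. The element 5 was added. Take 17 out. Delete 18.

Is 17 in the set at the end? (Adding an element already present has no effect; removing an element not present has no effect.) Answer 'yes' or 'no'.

Tracking the set through each operation:
Start: {5, c, n}
Event 1 (add 17): added. Set: {17, 5, c, n}
Event 2 (remove 6): not present, no change. Set: {17, 5, c, n}
Event 3 (add v): added. Set: {17, 5, c, n, v}
Event 4 (remove v): removed. Set: {17, 5, c, n}
Event 5 (remove n): removed. Set: {17, 5, c}
Event 6 (remove 5): removed. Set: {17, c}
Event 7 (add 6): added. Set: {17, 6, c}
Event 8 (add 5): added. Set: {17, 5, 6, c}
Event 9 (remove 17): removed. Set: {5, 6, c}
Event 10 (remove 18): not present, no change. Set: {5, 6, c}

Final set: {5, 6, c} (size 3)
17 is NOT in the final set.

Answer: no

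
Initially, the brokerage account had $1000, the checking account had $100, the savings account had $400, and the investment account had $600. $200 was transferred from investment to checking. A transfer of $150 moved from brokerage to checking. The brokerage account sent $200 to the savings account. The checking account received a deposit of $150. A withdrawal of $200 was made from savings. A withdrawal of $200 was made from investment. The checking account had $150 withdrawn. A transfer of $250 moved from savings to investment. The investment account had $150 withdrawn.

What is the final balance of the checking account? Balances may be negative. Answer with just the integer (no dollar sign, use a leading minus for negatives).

Tracking account balances step by step:
Start: brokerage=1000, checking=100, savings=400, investment=600
Event 1 (transfer 200 investment -> checking): investment: 600 - 200 = 400, checking: 100 + 200 = 300. Balances: brokerage=1000, checking=300, savings=400, investment=400
Event 2 (transfer 150 brokerage -> checking): brokerage: 1000 - 150 = 850, checking: 300 + 150 = 450. Balances: brokerage=850, checking=450, savings=400, investment=400
Event 3 (transfer 200 brokerage -> savings): brokerage: 850 - 200 = 650, savings: 400 + 200 = 600. Balances: brokerage=650, checking=450, savings=600, investment=400
Event 4 (deposit 150 to checking): checking: 450 + 150 = 600. Balances: brokerage=650, checking=600, savings=600, investment=400
Event 5 (withdraw 200 from savings): savings: 600 - 200 = 400. Balances: brokerage=650, checking=600, savings=400, investment=400
Event 6 (withdraw 200 from investment): investment: 400 - 200 = 200. Balances: brokerage=650, checking=600, savings=400, investment=200
Event 7 (withdraw 150 from checking): checking: 600 - 150 = 450. Balances: brokerage=650, checking=450, savings=400, investment=200
Event 8 (transfer 250 savings -> investment): savings: 400 - 250 = 150, investment: 200 + 250 = 450. Balances: brokerage=650, checking=450, savings=150, investment=450
Event 9 (withdraw 150 from investment): investment: 450 - 150 = 300. Balances: brokerage=650, checking=450, savings=150, investment=300

Final balance of checking: 450

Answer: 450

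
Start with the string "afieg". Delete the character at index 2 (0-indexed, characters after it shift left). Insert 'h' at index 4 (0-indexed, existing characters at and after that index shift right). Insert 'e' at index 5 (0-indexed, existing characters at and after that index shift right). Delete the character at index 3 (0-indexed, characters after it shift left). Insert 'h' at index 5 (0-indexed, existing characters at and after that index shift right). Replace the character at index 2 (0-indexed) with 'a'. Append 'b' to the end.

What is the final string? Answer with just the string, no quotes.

Applying each edit step by step:
Start: "afieg"
Op 1 (delete idx 2 = 'i'): "afieg" -> "afeg"
Op 2 (insert 'h' at idx 4): "afeg" -> "afegh"
Op 3 (insert 'e' at idx 5): "afegh" -> "afeghe"
Op 4 (delete idx 3 = 'g'): "afeghe" -> "afehe"
Op 5 (insert 'h' at idx 5): "afehe" -> "afeheh"
Op 6 (replace idx 2: 'e' -> 'a'): "afeheh" -> "afaheh"
Op 7 (append 'b'): "afaheh" -> "afahehb"

Answer: afahehb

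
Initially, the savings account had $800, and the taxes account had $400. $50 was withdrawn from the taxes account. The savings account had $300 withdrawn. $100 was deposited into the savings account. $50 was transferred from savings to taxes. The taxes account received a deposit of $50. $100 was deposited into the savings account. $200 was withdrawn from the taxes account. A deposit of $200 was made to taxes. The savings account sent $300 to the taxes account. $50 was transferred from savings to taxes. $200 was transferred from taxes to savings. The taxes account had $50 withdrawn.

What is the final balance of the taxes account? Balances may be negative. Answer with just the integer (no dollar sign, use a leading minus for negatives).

Tracking account balances step by step:
Start: savings=800, taxes=400
Event 1 (withdraw 50 from taxes): taxes: 400 - 50 = 350. Balances: savings=800, taxes=350
Event 2 (withdraw 300 from savings): savings: 800 - 300 = 500. Balances: savings=500, taxes=350
Event 3 (deposit 100 to savings): savings: 500 + 100 = 600. Balances: savings=600, taxes=350
Event 4 (transfer 50 savings -> taxes): savings: 600 - 50 = 550, taxes: 350 + 50 = 400. Balances: savings=550, taxes=400
Event 5 (deposit 50 to taxes): taxes: 400 + 50 = 450. Balances: savings=550, taxes=450
Event 6 (deposit 100 to savings): savings: 550 + 100 = 650. Balances: savings=650, taxes=450
Event 7 (withdraw 200 from taxes): taxes: 450 - 200 = 250. Balances: savings=650, taxes=250
Event 8 (deposit 200 to taxes): taxes: 250 + 200 = 450. Balances: savings=650, taxes=450
Event 9 (transfer 300 savings -> taxes): savings: 650 - 300 = 350, taxes: 450 + 300 = 750. Balances: savings=350, taxes=750
Event 10 (transfer 50 savings -> taxes): savings: 350 - 50 = 300, taxes: 750 + 50 = 800. Balances: savings=300, taxes=800
Event 11 (transfer 200 taxes -> savings): taxes: 800 - 200 = 600, savings: 300 + 200 = 500. Balances: savings=500, taxes=600
Event 12 (withdraw 50 from taxes): taxes: 600 - 50 = 550. Balances: savings=500, taxes=550

Final balance of taxes: 550

Answer: 550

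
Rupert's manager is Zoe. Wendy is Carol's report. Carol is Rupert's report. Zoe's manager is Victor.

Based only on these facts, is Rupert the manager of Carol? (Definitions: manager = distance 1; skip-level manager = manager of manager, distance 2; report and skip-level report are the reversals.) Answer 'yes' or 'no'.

Answer: yes

Derivation:
Reconstructing the manager chain from the given facts:
  Victor -> Zoe -> Rupert -> Carol -> Wendy
(each arrow means 'manager of the next')
Positions in the chain (0 = top):
  position of Victor: 0
  position of Zoe: 1
  position of Rupert: 2
  position of Carol: 3
  position of Wendy: 4

Rupert is at position 2, Carol is at position 3; signed distance (j - i) = 1.
'manager' requires j - i = 1. Actual distance is 1, so the relation HOLDS.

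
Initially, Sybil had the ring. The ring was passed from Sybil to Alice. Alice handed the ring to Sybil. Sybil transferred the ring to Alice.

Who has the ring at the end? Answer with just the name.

Answer: Alice

Derivation:
Tracking the ring through each event:
Start: Sybil has the ring.
After event 1: Alice has the ring.
After event 2: Sybil has the ring.
After event 3: Alice has the ring.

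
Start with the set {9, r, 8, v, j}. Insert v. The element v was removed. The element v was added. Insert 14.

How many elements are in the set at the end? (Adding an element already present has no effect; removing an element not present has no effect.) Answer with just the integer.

Answer: 6

Derivation:
Tracking the set through each operation:
Start: {8, 9, j, r, v}
Event 1 (add v): already present, no change. Set: {8, 9, j, r, v}
Event 2 (remove v): removed. Set: {8, 9, j, r}
Event 3 (add v): added. Set: {8, 9, j, r, v}
Event 4 (add 14): added. Set: {14, 8, 9, j, r, v}

Final set: {14, 8, 9, j, r, v} (size 6)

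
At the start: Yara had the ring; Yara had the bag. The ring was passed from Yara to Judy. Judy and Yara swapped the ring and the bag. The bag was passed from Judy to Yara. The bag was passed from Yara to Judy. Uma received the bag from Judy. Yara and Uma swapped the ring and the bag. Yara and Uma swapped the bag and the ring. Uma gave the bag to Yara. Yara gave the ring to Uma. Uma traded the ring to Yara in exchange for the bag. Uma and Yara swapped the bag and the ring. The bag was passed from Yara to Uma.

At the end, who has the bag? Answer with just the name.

Answer: Uma

Derivation:
Tracking all object holders:
Start: ring:Yara, bag:Yara
Event 1 (give ring: Yara -> Judy). State: ring:Judy, bag:Yara
Event 2 (swap ring<->bag: now ring:Yara, bag:Judy). State: ring:Yara, bag:Judy
Event 3 (give bag: Judy -> Yara). State: ring:Yara, bag:Yara
Event 4 (give bag: Yara -> Judy). State: ring:Yara, bag:Judy
Event 5 (give bag: Judy -> Uma). State: ring:Yara, bag:Uma
Event 6 (swap ring<->bag: now ring:Uma, bag:Yara). State: ring:Uma, bag:Yara
Event 7 (swap bag<->ring: now bag:Uma, ring:Yara). State: ring:Yara, bag:Uma
Event 8 (give bag: Uma -> Yara). State: ring:Yara, bag:Yara
Event 9 (give ring: Yara -> Uma). State: ring:Uma, bag:Yara
Event 10 (swap ring<->bag: now ring:Yara, bag:Uma). State: ring:Yara, bag:Uma
Event 11 (swap bag<->ring: now bag:Yara, ring:Uma). State: ring:Uma, bag:Yara
Event 12 (give bag: Yara -> Uma). State: ring:Uma, bag:Uma

Final state: ring:Uma, bag:Uma
The bag is held by Uma.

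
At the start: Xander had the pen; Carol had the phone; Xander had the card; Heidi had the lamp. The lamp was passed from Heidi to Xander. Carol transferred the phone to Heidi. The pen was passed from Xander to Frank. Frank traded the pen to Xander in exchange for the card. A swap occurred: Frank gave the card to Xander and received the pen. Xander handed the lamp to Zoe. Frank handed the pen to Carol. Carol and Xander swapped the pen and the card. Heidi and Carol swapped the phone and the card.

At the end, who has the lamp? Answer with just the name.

Answer: Zoe

Derivation:
Tracking all object holders:
Start: pen:Xander, phone:Carol, card:Xander, lamp:Heidi
Event 1 (give lamp: Heidi -> Xander). State: pen:Xander, phone:Carol, card:Xander, lamp:Xander
Event 2 (give phone: Carol -> Heidi). State: pen:Xander, phone:Heidi, card:Xander, lamp:Xander
Event 3 (give pen: Xander -> Frank). State: pen:Frank, phone:Heidi, card:Xander, lamp:Xander
Event 4 (swap pen<->card: now pen:Xander, card:Frank). State: pen:Xander, phone:Heidi, card:Frank, lamp:Xander
Event 5 (swap card<->pen: now card:Xander, pen:Frank). State: pen:Frank, phone:Heidi, card:Xander, lamp:Xander
Event 6 (give lamp: Xander -> Zoe). State: pen:Frank, phone:Heidi, card:Xander, lamp:Zoe
Event 7 (give pen: Frank -> Carol). State: pen:Carol, phone:Heidi, card:Xander, lamp:Zoe
Event 8 (swap pen<->card: now pen:Xander, card:Carol). State: pen:Xander, phone:Heidi, card:Carol, lamp:Zoe
Event 9 (swap phone<->card: now phone:Carol, card:Heidi). State: pen:Xander, phone:Carol, card:Heidi, lamp:Zoe

Final state: pen:Xander, phone:Carol, card:Heidi, lamp:Zoe
The lamp is held by Zoe.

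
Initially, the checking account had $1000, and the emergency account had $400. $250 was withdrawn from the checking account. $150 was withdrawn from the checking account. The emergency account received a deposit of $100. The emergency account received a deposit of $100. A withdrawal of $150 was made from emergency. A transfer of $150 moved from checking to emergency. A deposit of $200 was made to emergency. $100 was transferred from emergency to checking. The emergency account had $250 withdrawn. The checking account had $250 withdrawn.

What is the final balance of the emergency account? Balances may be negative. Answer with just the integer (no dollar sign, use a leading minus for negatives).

Answer: 450

Derivation:
Tracking account balances step by step:
Start: checking=1000, emergency=400
Event 1 (withdraw 250 from checking): checking: 1000 - 250 = 750. Balances: checking=750, emergency=400
Event 2 (withdraw 150 from checking): checking: 750 - 150 = 600. Balances: checking=600, emergency=400
Event 3 (deposit 100 to emergency): emergency: 400 + 100 = 500. Balances: checking=600, emergency=500
Event 4 (deposit 100 to emergency): emergency: 500 + 100 = 600. Balances: checking=600, emergency=600
Event 5 (withdraw 150 from emergency): emergency: 600 - 150 = 450. Balances: checking=600, emergency=450
Event 6 (transfer 150 checking -> emergency): checking: 600 - 150 = 450, emergency: 450 + 150 = 600. Balances: checking=450, emergency=600
Event 7 (deposit 200 to emergency): emergency: 600 + 200 = 800. Balances: checking=450, emergency=800
Event 8 (transfer 100 emergency -> checking): emergency: 800 - 100 = 700, checking: 450 + 100 = 550. Balances: checking=550, emergency=700
Event 9 (withdraw 250 from emergency): emergency: 700 - 250 = 450. Balances: checking=550, emergency=450
Event 10 (withdraw 250 from checking): checking: 550 - 250 = 300. Balances: checking=300, emergency=450

Final balance of emergency: 450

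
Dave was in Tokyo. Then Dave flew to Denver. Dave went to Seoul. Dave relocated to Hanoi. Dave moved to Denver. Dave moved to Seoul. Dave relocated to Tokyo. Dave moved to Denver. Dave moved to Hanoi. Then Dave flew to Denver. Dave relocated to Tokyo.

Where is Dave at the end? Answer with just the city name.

Tracking Dave's location:
Start: Dave is in Tokyo.
After move 1: Tokyo -> Denver. Dave is in Denver.
After move 2: Denver -> Seoul. Dave is in Seoul.
After move 3: Seoul -> Hanoi. Dave is in Hanoi.
After move 4: Hanoi -> Denver. Dave is in Denver.
After move 5: Denver -> Seoul. Dave is in Seoul.
After move 6: Seoul -> Tokyo. Dave is in Tokyo.
After move 7: Tokyo -> Denver. Dave is in Denver.
After move 8: Denver -> Hanoi. Dave is in Hanoi.
After move 9: Hanoi -> Denver. Dave is in Denver.
After move 10: Denver -> Tokyo. Dave is in Tokyo.

Answer: Tokyo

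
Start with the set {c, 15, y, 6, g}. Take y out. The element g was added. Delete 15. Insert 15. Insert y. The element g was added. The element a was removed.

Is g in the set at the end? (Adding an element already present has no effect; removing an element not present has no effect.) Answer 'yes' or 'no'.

Tracking the set through each operation:
Start: {15, 6, c, g, y}
Event 1 (remove y): removed. Set: {15, 6, c, g}
Event 2 (add g): already present, no change. Set: {15, 6, c, g}
Event 3 (remove 15): removed. Set: {6, c, g}
Event 4 (add 15): added. Set: {15, 6, c, g}
Event 5 (add y): added. Set: {15, 6, c, g, y}
Event 6 (add g): already present, no change. Set: {15, 6, c, g, y}
Event 7 (remove a): not present, no change. Set: {15, 6, c, g, y}

Final set: {15, 6, c, g, y} (size 5)
g is in the final set.

Answer: yes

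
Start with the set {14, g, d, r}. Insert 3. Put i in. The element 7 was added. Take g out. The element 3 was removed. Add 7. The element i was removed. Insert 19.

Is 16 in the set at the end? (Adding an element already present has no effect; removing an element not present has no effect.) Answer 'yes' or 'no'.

Tracking the set through each operation:
Start: {14, d, g, r}
Event 1 (add 3): added. Set: {14, 3, d, g, r}
Event 2 (add i): added. Set: {14, 3, d, g, i, r}
Event 3 (add 7): added. Set: {14, 3, 7, d, g, i, r}
Event 4 (remove g): removed. Set: {14, 3, 7, d, i, r}
Event 5 (remove 3): removed. Set: {14, 7, d, i, r}
Event 6 (add 7): already present, no change. Set: {14, 7, d, i, r}
Event 7 (remove i): removed. Set: {14, 7, d, r}
Event 8 (add 19): added. Set: {14, 19, 7, d, r}

Final set: {14, 19, 7, d, r} (size 5)
16 is NOT in the final set.

Answer: no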